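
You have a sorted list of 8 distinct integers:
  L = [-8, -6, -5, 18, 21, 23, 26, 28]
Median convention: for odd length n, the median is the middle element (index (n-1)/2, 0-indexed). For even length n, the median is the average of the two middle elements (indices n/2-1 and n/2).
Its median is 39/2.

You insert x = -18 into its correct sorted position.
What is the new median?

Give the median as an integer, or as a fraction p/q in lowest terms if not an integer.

Answer: 18

Derivation:
Old list (sorted, length 8): [-8, -6, -5, 18, 21, 23, 26, 28]
Old median = 39/2
Insert x = -18
Old length even (8). Middle pair: indices 3,4 = 18,21.
New length odd (9). New median = single middle element.
x = -18: 0 elements are < x, 8 elements are > x.
New sorted list: [-18, -8, -6, -5, 18, 21, 23, 26, 28]
New median = 18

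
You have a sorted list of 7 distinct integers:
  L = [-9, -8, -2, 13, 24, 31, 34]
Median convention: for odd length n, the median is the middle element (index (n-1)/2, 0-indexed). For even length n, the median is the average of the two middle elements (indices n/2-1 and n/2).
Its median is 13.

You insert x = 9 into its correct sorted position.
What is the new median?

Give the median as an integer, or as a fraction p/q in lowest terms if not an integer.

Answer: 11

Derivation:
Old list (sorted, length 7): [-9, -8, -2, 13, 24, 31, 34]
Old median = 13
Insert x = 9
Old length odd (7). Middle was index 3 = 13.
New length even (8). New median = avg of two middle elements.
x = 9: 3 elements are < x, 4 elements are > x.
New sorted list: [-9, -8, -2, 9, 13, 24, 31, 34]
New median = 11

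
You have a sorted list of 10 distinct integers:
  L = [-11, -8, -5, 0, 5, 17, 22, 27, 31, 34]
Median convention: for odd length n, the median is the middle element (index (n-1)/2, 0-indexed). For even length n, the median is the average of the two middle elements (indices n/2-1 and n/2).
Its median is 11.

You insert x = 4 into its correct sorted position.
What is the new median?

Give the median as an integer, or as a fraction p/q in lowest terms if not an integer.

Old list (sorted, length 10): [-11, -8, -5, 0, 5, 17, 22, 27, 31, 34]
Old median = 11
Insert x = 4
Old length even (10). Middle pair: indices 4,5 = 5,17.
New length odd (11). New median = single middle element.
x = 4: 4 elements are < x, 6 elements are > x.
New sorted list: [-11, -8, -5, 0, 4, 5, 17, 22, 27, 31, 34]
New median = 5

Answer: 5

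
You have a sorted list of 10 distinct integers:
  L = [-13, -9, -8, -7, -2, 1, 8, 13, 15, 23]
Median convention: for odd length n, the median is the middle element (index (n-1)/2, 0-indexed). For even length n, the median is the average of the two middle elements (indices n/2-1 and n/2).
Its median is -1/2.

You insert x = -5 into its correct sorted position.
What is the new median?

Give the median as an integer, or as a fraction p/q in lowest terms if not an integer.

Answer: -2

Derivation:
Old list (sorted, length 10): [-13, -9, -8, -7, -2, 1, 8, 13, 15, 23]
Old median = -1/2
Insert x = -5
Old length even (10). Middle pair: indices 4,5 = -2,1.
New length odd (11). New median = single middle element.
x = -5: 4 elements are < x, 6 elements are > x.
New sorted list: [-13, -9, -8, -7, -5, -2, 1, 8, 13, 15, 23]
New median = -2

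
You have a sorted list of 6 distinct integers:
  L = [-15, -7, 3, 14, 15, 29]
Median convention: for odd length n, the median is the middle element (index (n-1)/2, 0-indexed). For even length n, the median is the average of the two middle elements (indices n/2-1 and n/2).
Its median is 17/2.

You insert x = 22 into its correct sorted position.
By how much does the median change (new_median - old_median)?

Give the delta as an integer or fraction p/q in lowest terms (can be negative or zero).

Answer: 11/2

Derivation:
Old median = 17/2
After inserting x = 22: new sorted = [-15, -7, 3, 14, 15, 22, 29]
New median = 14
Delta = 14 - 17/2 = 11/2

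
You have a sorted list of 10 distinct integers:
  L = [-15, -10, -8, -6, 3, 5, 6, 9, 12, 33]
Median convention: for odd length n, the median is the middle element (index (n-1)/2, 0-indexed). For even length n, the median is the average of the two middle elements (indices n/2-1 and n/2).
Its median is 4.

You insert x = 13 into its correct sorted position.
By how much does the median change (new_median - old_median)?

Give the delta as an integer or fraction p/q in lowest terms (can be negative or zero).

Answer: 1

Derivation:
Old median = 4
After inserting x = 13: new sorted = [-15, -10, -8, -6, 3, 5, 6, 9, 12, 13, 33]
New median = 5
Delta = 5 - 4 = 1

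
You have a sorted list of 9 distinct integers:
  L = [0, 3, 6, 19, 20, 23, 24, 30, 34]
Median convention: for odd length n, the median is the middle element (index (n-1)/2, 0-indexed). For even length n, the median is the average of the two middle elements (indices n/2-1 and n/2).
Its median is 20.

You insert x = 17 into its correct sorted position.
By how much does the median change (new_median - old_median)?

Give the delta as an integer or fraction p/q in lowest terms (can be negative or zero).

Answer: -1/2

Derivation:
Old median = 20
After inserting x = 17: new sorted = [0, 3, 6, 17, 19, 20, 23, 24, 30, 34]
New median = 39/2
Delta = 39/2 - 20 = -1/2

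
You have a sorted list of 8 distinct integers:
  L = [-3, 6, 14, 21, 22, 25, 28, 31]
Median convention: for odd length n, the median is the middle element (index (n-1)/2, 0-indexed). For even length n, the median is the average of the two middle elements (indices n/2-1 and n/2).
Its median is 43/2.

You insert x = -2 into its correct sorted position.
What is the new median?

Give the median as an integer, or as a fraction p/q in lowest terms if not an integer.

Old list (sorted, length 8): [-3, 6, 14, 21, 22, 25, 28, 31]
Old median = 43/2
Insert x = -2
Old length even (8). Middle pair: indices 3,4 = 21,22.
New length odd (9). New median = single middle element.
x = -2: 1 elements are < x, 7 elements are > x.
New sorted list: [-3, -2, 6, 14, 21, 22, 25, 28, 31]
New median = 21

Answer: 21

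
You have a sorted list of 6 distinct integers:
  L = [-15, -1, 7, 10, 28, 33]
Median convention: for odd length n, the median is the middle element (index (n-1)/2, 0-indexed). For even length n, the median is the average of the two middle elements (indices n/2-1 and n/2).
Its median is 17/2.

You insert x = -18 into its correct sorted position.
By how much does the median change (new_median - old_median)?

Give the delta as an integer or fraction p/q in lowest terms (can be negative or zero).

Answer: -3/2

Derivation:
Old median = 17/2
After inserting x = -18: new sorted = [-18, -15, -1, 7, 10, 28, 33]
New median = 7
Delta = 7 - 17/2 = -3/2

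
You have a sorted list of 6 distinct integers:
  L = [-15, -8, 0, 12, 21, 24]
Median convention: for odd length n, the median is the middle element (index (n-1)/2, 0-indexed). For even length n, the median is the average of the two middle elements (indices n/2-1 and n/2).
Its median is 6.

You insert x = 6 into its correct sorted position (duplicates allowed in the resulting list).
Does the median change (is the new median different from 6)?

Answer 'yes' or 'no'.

Answer: no

Derivation:
Old median = 6
Insert x = 6
New median = 6
Changed? no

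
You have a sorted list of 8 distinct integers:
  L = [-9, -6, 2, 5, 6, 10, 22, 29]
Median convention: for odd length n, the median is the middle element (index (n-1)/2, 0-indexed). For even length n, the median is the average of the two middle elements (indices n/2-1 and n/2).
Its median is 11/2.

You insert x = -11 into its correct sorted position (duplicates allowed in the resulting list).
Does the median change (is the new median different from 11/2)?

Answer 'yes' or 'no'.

Answer: yes

Derivation:
Old median = 11/2
Insert x = -11
New median = 5
Changed? yes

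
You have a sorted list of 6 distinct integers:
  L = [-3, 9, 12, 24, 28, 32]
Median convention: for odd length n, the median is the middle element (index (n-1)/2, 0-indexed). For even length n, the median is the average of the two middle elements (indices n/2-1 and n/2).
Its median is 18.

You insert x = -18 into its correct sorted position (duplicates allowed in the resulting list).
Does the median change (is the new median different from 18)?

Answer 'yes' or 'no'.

Old median = 18
Insert x = -18
New median = 12
Changed? yes

Answer: yes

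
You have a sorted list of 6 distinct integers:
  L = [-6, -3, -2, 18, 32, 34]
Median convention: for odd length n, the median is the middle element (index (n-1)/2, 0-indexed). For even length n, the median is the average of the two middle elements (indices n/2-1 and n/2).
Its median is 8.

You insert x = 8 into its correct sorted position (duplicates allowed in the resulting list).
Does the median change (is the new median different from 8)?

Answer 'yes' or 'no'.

Old median = 8
Insert x = 8
New median = 8
Changed? no

Answer: no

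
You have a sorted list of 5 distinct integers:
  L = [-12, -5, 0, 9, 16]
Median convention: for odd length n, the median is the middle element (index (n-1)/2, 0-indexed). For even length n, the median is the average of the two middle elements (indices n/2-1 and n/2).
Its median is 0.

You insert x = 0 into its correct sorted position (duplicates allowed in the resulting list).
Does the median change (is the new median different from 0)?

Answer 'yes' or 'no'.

Answer: no

Derivation:
Old median = 0
Insert x = 0
New median = 0
Changed? no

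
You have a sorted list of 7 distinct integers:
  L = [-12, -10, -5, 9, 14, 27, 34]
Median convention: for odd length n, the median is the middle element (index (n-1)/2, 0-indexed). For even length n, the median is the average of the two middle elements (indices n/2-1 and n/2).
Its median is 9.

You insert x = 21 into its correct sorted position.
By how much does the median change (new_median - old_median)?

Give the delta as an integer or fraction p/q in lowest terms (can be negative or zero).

Old median = 9
After inserting x = 21: new sorted = [-12, -10, -5, 9, 14, 21, 27, 34]
New median = 23/2
Delta = 23/2 - 9 = 5/2

Answer: 5/2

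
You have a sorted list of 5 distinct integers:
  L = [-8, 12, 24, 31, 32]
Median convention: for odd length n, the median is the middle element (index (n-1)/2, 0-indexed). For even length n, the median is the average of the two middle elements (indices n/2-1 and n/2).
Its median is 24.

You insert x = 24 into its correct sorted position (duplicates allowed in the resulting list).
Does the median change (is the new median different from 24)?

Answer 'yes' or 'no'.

Old median = 24
Insert x = 24
New median = 24
Changed? no

Answer: no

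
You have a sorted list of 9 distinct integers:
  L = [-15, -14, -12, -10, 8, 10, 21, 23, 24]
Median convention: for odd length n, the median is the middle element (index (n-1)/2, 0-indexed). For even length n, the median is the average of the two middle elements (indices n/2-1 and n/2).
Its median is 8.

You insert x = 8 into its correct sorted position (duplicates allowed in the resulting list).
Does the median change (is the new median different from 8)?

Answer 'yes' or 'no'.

Answer: no

Derivation:
Old median = 8
Insert x = 8
New median = 8
Changed? no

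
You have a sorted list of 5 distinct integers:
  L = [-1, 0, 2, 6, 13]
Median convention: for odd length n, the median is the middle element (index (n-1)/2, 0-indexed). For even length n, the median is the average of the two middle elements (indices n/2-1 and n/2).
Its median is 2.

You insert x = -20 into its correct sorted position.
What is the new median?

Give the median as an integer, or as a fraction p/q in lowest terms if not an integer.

Old list (sorted, length 5): [-1, 0, 2, 6, 13]
Old median = 2
Insert x = -20
Old length odd (5). Middle was index 2 = 2.
New length even (6). New median = avg of two middle elements.
x = -20: 0 elements are < x, 5 elements are > x.
New sorted list: [-20, -1, 0, 2, 6, 13]
New median = 1

Answer: 1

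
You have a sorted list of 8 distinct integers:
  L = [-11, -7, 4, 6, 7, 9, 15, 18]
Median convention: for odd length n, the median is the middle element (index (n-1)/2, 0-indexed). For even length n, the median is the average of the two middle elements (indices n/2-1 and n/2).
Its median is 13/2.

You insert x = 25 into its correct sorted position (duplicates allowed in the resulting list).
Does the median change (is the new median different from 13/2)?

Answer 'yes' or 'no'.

Old median = 13/2
Insert x = 25
New median = 7
Changed? yes

Answer: yes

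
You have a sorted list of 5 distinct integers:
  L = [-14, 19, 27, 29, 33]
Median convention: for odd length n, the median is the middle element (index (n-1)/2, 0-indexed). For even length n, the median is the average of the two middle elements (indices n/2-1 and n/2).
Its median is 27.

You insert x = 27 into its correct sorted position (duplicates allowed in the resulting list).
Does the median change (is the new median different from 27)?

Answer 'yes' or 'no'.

Answer: no

Derivation:
Old median = 27
Insert x = 27
New median = 27
Changed? no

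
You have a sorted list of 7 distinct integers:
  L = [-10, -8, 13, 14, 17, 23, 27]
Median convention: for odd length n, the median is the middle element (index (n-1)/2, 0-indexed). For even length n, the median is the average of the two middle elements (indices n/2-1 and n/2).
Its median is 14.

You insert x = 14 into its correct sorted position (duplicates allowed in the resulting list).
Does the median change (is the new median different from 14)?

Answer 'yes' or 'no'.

Old median = 14
Insert x = 14
New median = 14
Changed? no

Answer: no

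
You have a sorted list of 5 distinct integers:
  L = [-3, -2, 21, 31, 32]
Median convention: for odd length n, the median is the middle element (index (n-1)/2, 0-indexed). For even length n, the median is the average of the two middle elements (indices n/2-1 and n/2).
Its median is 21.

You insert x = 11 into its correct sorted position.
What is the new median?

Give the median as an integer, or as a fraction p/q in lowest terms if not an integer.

Answer: 16

Derivation:
Old list (sorted, length 5): [-3, -2, 21, 31, 32]
Old median = 21
Insert x = 11
Old length odd (5). Middle was index 2 = 21.
New length even (6). New median = avg of two middle elements.
x = 11: 2 elements are < x, 3 elements are > x.
New sorted list: [-3, -2, 11, 21, 31, 32]
New median = 16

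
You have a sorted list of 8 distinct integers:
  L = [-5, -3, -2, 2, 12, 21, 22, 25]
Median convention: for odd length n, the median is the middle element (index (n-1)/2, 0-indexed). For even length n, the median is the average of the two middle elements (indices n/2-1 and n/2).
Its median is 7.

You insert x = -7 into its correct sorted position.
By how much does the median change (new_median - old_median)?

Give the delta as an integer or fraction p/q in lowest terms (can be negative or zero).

Old median = 7
After inserting x = -7: new sorted = [-7, -5, -3, -2, 2, 12, 21, 22, 25]
New median = 2
Delta = 2 - 7 = -5

Answer: -5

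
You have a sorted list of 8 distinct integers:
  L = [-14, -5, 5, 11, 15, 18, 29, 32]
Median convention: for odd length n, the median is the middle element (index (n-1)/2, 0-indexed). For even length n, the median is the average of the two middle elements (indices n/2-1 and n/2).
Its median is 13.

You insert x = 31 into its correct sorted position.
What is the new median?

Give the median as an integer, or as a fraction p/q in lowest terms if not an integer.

Old list (sorted, length 8): [-14, -5, 5, 11, 15, 18, 29, 32]
Old median = 13
Insert x = 31
Old length even (8). Middle pair: indices 3,4 = 11,15.
New length odd (9). New median = single middle element.
x = 31: 7 elements are < x, 1 elements are > x.
New sorted list: [-14, -5, 5, 11, 15, 18, 29, 31, 32]
New median = 15

Answer: 15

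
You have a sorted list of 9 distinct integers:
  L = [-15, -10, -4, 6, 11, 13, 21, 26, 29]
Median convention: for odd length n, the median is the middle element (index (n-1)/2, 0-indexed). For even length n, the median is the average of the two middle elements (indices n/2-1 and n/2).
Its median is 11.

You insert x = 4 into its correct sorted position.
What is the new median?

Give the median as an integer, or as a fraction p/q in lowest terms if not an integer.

Answer: 17/2

Derivation:
Old list (sorted, length 9): [-15, -10, -4, 6, 11, 13, 21, 26, 29]
Old median = 11
Insert x = 4
Old length odd (9). Middle was index 4 = 11.
New length even (10). New median = avg of two middle elements.
x = 4: 3 elements are < x, 6 elements are > x.
New sorted list: [-15, -10, -4, 4, 6, 11, 13, 21, 26, 29]
New median = 17/2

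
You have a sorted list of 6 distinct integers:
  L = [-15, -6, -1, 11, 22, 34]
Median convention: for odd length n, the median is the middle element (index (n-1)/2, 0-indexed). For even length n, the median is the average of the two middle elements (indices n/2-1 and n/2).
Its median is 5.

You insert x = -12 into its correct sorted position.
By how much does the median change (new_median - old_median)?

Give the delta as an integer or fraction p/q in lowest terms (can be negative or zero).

Answer: -6

Derivation:
Old median = 5
After inserting x = -12: new sorted = [-15, -12, -6, -1, 11, 22, 34]
New median = -1
Delta = -1 - 5 = -6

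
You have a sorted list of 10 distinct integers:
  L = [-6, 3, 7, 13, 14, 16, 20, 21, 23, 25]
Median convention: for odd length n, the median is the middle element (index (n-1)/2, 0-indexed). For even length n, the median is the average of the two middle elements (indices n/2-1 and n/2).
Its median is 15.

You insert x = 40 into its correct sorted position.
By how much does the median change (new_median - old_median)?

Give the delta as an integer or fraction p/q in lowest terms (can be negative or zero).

Answer: 1

Derivation:
Old median = 15
After inserting x = 40: new sorted = [-6, 3, 7, 13, 14, 16, 20, 21, 23, 25, 40]
New median = 16
Delta = 16 - 15 = 1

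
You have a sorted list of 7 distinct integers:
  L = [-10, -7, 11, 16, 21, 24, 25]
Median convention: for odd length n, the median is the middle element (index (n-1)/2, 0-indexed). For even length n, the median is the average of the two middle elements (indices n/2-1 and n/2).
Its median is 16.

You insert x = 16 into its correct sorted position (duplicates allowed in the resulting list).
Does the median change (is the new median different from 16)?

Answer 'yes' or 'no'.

Answer: no

Derivation:
Old median = 16
Insert x = 16
New median = 16
Changed? no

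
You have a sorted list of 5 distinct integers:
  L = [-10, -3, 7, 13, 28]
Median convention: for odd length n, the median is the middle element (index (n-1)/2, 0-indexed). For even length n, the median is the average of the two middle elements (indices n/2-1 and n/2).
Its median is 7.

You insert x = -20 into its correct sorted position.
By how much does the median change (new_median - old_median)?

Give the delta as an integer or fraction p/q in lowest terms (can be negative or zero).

Answer: -5

Derivation:
Old median = 7
After inserting x = -20: new sorted = [-20, -10, -3, 7, 13, 28]
New median = 2
Delta = 2 - 7 = -5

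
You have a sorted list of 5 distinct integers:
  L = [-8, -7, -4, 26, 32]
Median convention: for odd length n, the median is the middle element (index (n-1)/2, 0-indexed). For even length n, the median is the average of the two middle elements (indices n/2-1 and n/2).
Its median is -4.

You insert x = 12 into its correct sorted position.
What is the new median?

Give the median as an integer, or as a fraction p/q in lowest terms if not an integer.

Answer: 4

Derivation:
Old list (sorted, length 5): [-8, -7, -4, 26, 32]
Old median = -4
Insert x = 12
Old length odd (5). Middle was index 2 = -4.
New length even (6). New median = avg of two middle elements.
x = 12: 3 elements are < x, 2 elements are > x.
New sorted list: [-8, -7, -4, 12, 26, 32]
New median = 4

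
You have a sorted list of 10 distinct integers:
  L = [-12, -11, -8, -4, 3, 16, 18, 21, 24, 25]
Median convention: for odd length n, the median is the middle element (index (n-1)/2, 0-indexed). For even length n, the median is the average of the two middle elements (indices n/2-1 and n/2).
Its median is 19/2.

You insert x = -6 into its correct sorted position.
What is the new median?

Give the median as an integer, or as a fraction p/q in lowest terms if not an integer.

Answer: 3

Derivation:
Old list (sorted, length 10): [-12, -11, -8, -4, 3, 16, 18, 21, 24, 25]
Old median = 19/2
Insert x = -6
Old length even (10). Middle pair: indices 4,5 = 3,16.
New length odd (11). New median = single middle element.
x = -6: 3 elements are < x, 7 elements are > x.
New sorted list: [-12, -11, -8, -6, -4, 3, 16, 18, 21, 24, 25]
New median = 3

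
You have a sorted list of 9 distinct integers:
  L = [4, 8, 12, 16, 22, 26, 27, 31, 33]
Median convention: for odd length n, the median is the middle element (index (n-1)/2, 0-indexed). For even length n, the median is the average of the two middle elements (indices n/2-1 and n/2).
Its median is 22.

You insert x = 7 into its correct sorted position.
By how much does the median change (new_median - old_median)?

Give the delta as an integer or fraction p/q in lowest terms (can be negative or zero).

Answer: -3

Derivation:
Old median = 22
After inserting x = 7: new sorted = [4, 7, 8, 12, 16, 22, 26, 27, 31, 33]
New median = 19
Delta = 19 - 22 = -3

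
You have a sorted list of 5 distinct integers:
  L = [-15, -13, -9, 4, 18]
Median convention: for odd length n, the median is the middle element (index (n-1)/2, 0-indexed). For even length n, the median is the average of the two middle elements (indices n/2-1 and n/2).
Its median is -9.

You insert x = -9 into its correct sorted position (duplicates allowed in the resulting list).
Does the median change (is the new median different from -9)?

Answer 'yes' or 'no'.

Old median = -9
Insert x = -9
New median = -9
Changed? no

Answer: no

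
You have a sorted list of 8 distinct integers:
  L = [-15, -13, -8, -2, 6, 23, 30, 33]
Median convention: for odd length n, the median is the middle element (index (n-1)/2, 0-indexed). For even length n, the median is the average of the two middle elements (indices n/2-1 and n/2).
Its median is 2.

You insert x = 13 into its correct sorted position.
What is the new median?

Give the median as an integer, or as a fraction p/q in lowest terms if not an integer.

Answer: 6

Derivation:
Old list (sorted, length 8): [-15, -13, -8, -2, 6, 23, 30, 33]
Old median = 2
Insert x = 13
Old length even (8). Middle pair: indices 3,4 = -2,6.
New length odd (9). New median = single middle element.
x = 13: 5 elements are < x, 3 elements are > x.
New sorted list: [-15, -13, -8, -2, 6, 13, 23, 30, 33]
New median = 6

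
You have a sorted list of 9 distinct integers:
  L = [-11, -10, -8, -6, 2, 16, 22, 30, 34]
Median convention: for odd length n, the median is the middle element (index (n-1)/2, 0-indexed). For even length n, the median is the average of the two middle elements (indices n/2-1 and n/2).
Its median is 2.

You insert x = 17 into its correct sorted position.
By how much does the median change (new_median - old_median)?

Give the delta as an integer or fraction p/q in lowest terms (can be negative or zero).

Old median = 2
After inserting x = 17: new sorted = [-11, -10, -8, -6, 2, 16, 17, 22, 30, 34]
New median = 9
Delta = 9 - 2 = 7

Answer: 7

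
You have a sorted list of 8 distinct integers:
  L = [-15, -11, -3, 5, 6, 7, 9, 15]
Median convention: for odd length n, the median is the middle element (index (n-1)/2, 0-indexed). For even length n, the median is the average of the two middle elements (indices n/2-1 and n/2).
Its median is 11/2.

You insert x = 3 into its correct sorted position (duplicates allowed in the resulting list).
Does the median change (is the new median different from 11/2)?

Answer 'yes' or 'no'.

Answer: yes

Derivation:
Old median = 11/2
Insert x = 3
New median = 5
Changed? yes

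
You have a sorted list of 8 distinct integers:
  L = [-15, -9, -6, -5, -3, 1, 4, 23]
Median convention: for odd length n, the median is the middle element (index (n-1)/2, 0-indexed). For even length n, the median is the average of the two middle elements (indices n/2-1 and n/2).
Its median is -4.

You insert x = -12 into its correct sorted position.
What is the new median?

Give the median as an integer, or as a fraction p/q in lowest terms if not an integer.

Old list (sorted, length 8): [-15, -9, -6, -5, -3, 1, 4, 23]
Old median = -4
Insert x = -12
Old length even (8). Middle pair: indices 3,4 = -5,-3.
New length odd (9). New median = single middle element.
x = -12: 1 elements are < x, 7 elements are > x.
New sorted list: [-15, -12, -9, -6, -5, -3, 1, 4, 23]
New median = -5

Answer: -5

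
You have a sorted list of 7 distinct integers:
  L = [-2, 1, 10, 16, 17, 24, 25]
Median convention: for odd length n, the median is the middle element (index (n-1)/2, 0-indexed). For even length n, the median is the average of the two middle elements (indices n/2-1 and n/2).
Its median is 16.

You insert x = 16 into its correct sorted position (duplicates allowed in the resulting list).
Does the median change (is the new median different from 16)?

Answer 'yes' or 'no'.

Old median = 16
Insert x = 16
New median = 16
Changed? no

Answer: no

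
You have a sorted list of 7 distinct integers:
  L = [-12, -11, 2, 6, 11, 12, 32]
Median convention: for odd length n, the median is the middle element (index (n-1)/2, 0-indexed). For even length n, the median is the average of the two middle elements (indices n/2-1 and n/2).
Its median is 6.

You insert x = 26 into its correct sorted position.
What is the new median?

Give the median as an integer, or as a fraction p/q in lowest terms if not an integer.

Old list (sorted, length 7): [-12, -11, 2, 6, 11, 12, 32]
Old median = 6
Insert x = 26
Old length odd (7). Middle was index 3 = 6.
New length even (8). New median = avg of two middle elements.
x = 26: 6 elements are < x, 1 elements are > x.
New sorted list: [-12, -11, 2, 6, 11, 12, 26, 32]
New median = 17/2

Answer: 17/2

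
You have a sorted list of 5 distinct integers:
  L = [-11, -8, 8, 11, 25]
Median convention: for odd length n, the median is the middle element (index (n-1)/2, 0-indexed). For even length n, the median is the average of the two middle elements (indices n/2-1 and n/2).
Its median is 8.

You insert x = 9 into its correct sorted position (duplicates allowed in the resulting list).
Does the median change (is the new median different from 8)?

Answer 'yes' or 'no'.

Answer: yes

Derivation:
Old median = 8
Insert x = 9
New median = 17/2
Changed? yes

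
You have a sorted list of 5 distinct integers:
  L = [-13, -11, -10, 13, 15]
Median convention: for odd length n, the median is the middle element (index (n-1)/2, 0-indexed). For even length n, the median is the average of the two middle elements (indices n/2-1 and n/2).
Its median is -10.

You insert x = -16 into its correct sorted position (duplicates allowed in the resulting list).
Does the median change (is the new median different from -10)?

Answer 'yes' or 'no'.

Answer: yes

Derivation:
Old median = -10
Insert x = -16
New median = -21/2
Changed? yes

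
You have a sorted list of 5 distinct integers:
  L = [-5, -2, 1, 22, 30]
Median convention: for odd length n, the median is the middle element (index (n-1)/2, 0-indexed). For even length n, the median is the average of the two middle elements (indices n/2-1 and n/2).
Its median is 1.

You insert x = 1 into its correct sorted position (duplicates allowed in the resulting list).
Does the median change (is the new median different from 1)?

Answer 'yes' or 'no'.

Old median = 1
Insert x = 1
New median = 1
Changed? no

Answer: no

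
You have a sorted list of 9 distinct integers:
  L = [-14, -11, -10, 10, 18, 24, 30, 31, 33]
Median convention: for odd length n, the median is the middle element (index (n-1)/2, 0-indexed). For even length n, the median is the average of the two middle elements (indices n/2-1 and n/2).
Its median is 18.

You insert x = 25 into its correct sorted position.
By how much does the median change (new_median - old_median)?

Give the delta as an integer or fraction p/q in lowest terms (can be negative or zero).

Answer: 3

Derivation:
Old median = 18
After inserting x = 25: new sorted = [-14, -11, -10, 10, 18, 24, 25, 30, 31, 33]
New median = 21
Delta = 21 - 18 = 3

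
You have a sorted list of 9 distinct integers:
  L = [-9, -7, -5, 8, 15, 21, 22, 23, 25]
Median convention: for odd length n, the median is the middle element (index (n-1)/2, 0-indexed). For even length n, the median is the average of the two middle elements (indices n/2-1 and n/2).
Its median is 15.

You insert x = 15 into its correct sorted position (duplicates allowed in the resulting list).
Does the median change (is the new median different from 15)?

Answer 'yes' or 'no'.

Old median = 15
Insert x = 15
New median = 15
Changed? no

Answer: no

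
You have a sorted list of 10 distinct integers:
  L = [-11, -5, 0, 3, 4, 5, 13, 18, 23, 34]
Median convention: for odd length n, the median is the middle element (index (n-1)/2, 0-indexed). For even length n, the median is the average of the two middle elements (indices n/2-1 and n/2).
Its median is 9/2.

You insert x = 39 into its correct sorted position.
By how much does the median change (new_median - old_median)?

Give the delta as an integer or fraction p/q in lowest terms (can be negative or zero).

Old median = 9/2
After inserting x = 39: new sorted = [-11, -5, 0, 3, 4, 5, 13, 18, 23, 34, 39]
New median = 5
Delta = 5 - 9/2 = 1/2

Answer: 1/2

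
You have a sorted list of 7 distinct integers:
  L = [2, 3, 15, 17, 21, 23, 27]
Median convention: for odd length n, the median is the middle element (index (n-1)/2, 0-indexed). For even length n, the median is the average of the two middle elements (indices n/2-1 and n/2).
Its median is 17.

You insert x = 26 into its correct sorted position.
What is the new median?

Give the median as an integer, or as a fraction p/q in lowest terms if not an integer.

Answer: 19

Derivation:
Old list (sorted, length 7): [2, 3, 15, 17, 21, 23, 27]
Old median = 17
Insert x = 26
Old length odd (7). Middle was index 3 = 17.
New length even (8). New median = avg of two middle elements.
x = 26: 6 elements are < x, 1 elements are > x.
New sorted list: [2, 3, 15, 17, 21, 23, 26, 27]
New median = 19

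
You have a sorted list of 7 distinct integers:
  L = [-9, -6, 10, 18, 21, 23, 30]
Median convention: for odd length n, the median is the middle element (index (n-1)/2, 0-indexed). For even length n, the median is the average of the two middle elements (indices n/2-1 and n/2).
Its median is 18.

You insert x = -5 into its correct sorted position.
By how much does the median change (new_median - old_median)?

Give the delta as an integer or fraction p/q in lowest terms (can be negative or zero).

Answer: -4

Derivation:
Old median = 18
After inserting x = -5: new sorted = [-9, -6, -5, 10, 18, 21, 23, 30]
New median = 14
Delta = 14 - 18 = -4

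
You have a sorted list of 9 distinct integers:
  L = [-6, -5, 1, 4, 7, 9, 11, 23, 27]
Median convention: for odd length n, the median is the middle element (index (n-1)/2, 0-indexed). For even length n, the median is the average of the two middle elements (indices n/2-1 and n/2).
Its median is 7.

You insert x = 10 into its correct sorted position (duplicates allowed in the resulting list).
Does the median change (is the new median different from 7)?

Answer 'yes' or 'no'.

Answer: yes

Derivation:
Old median = 7
Insert x = 10
New median = 8
Changed? yes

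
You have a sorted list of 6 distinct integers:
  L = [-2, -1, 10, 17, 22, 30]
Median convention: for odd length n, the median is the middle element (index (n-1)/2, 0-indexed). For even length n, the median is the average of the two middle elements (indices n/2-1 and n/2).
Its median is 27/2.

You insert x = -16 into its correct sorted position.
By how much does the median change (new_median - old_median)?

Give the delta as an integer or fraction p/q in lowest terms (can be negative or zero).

Old median = 27/2
After inserting x = -16: new sorted = [-16, -2, -1, 10, 17, 22, 30]
New median = 10
Delta = 10 - 27/2 = -7/2

Answer: -7/2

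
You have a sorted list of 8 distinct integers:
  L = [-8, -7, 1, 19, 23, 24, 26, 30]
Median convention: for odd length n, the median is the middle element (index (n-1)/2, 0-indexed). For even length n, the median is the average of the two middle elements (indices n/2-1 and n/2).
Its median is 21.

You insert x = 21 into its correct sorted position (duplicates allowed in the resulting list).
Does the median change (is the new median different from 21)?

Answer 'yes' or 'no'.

Answer: no

Derivation:
Old median = 21
Insert x = 21
New median = 21
Changed? no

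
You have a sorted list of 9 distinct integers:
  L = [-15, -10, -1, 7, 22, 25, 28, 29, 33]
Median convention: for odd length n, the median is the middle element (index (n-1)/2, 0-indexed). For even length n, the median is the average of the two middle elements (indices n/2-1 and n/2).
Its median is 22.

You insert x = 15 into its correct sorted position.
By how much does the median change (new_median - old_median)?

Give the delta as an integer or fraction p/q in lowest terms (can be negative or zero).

Answer: -7/2

Derivation:
Old median = 22
After inserting x = 15: new sorted = [-15, -10, -1, 7, 15, 22, 25, 28, 29, 33]
New median = 37/2
Delta = 37/2 - 22 = -7/2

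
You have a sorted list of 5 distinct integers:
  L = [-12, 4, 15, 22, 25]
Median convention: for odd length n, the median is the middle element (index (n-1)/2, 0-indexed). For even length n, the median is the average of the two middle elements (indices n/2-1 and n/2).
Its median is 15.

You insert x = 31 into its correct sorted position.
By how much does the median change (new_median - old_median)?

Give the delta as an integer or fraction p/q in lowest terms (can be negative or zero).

Old median = 15
After inserting x = 31: new sorted = [-12, 4, 15, 22, 25, 31]
New median = 37/2
Delta = 37/2 - 15 = 7/2

Answer: 7/2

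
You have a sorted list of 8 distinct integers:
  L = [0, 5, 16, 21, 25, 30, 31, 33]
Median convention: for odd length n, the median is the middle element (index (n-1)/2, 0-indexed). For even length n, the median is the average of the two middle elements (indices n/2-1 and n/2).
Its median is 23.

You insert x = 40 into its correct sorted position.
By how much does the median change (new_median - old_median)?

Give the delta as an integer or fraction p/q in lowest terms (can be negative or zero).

Answer: 2

Derivation:
Old median = 23
After inserting x = 40: new sorted = [0, 5, 16, 21, 25, 30, 31, 33, 40]
New median = 25
Delta = 25 - 23 = 2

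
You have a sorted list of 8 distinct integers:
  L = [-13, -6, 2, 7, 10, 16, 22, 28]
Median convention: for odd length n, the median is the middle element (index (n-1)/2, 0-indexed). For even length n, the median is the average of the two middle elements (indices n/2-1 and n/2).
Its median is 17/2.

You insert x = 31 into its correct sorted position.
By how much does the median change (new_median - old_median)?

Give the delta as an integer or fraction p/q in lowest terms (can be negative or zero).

Old median = 17/2
After inserting x = 31: new sorted = [-13, -6, 2, 7, 10, 16, 22, 28, 31]
New median = 10
Delta = 10 - 17/2 = 3/2

Answer: 3/2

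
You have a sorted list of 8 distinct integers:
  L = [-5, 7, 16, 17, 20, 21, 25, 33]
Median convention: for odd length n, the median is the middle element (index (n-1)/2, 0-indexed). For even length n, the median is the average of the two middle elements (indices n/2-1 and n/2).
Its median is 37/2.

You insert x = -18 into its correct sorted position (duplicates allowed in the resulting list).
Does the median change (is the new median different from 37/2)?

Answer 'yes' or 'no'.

Answer: yes

Derivation:
Old median = 37/2
Insert x = -18
New median = 17
Changed? yes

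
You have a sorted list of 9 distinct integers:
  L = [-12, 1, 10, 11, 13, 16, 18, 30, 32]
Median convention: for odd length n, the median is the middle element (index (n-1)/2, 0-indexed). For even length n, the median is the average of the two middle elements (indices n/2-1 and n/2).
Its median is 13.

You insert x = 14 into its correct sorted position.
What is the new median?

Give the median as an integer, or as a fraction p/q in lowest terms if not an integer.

Old list (sorted, length 9): [-12, 1, 10, 11, 13, 16, 18, 30, 32]
Old median = 13
Insert x = 14
Old length odd (9). Middle was index 4 = 13.
New length even (10). New median = avg of two middle elements.
x = 14: 5 elements are < x, 4 elements are > x.
New sorted list: [-12, 1, 10, 11, 13, 14, 16, 18, 30, 32]
New median = 27/2

Answer: 27/2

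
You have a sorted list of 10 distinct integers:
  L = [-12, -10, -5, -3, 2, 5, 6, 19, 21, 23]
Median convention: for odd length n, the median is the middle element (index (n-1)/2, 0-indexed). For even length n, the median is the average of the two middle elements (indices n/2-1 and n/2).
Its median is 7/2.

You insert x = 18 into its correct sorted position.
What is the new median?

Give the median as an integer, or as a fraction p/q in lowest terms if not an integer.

Answer: 5

Derivation:
Old list (sorted, length 10): [-12, -10, -5, -3, 2, 5, 6, 19, 21, 23]
Old median = 7/2
Insert x = 18
Old length even (10). Middle pair: indices 4,5 = 2,5.
New length odd (11). New median = single middle element.
x = 18: 7 elements are < x, 3 elements are > x.
New sorted list: [-12, -10, -5, -3, 2, 5, 6, 18, 19, 21, 23]
New median = 5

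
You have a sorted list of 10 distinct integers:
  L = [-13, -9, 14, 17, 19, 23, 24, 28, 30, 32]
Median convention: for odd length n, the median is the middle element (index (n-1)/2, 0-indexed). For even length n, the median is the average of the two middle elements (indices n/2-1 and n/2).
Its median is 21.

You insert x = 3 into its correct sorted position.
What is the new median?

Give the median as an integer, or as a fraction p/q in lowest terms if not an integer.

Answer: 19

Derivation:
Old list (sorted, length 10): [-13, -9, 14, 17, 19, 23, 24, 28, 30, 32]
Old median = 21
Insert x = 3
Old length even (10). Middle pair: indices 4,5 = 19,23.
New length odd (11). New median = single middle element.
x = 3: 2 elements are < x, 8 elements are > x.
New sorted list: [-13, -9, 3, 14, 17, 19, 23, 24, 28, 30, 32]
New median = 19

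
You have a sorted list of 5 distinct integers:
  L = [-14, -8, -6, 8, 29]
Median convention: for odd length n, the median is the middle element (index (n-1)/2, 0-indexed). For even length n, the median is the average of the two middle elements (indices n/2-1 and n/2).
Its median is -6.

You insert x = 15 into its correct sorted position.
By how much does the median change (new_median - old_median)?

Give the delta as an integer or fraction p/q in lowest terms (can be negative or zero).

Answer: 7

Derivation:
Old median = -6
After inserting x = 15: new sorted = [-14, -8, -6, 8, 15, 29]
New median = 1
Delta = 1 - -6 = 7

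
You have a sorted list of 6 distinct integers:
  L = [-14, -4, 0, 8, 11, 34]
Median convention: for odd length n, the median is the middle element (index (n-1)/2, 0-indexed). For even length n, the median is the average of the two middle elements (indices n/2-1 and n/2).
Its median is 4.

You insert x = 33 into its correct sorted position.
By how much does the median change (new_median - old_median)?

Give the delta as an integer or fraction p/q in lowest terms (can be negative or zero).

Old median = 4
After inserting x = 33: new sorted = [-14, -4, 0, 8, 11, 33, 34]
New median = 8
Delta = 8 - 4 = 4

Answer: 4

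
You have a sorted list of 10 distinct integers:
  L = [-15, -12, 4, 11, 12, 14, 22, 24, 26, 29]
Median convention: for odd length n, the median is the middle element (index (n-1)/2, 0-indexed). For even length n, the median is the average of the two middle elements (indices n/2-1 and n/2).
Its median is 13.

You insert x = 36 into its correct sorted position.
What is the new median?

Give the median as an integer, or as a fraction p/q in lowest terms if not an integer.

Answer: 14

Derivation:
Old list (sorted, length 10): [-15, -12, 4, 11, 12, 14, 22, 24, 26, 29]
Old median = 13
Insert x = 36
Old length even (10). Middle pair: indices 4,5 = 12,14.
New length odd (11). New median = single middle element.
x = 36: 10 elements are < x, 0 elements are > x.
New sorted list: [-15, -12, 4, 11, 12, 14, 22, 24, 26, 29, 36]
New median = 14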